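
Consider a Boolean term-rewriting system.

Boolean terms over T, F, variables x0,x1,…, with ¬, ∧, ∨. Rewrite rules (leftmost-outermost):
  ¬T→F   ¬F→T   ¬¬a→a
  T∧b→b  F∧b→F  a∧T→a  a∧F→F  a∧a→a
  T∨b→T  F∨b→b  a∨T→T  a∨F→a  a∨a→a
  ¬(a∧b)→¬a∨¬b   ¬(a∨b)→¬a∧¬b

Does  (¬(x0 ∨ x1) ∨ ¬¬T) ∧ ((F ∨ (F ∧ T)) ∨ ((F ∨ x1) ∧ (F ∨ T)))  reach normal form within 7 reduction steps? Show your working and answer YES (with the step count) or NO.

Answer: NO — after 7 steps the term is (F ∨ x1) ∧ (F ∨ T), not yet normal

Derivation:
  start: (¬(x0 ∨ x1) ∨ ¬¬T) ∧ ((F ∨ (F ∧ T)) ∨ ((F ∨ x1) ∧ (F ∨ T)))
  →1  ((¬x0 ∧ ¬x1) ∨ ¬¬T) ∧ ((F ∨ (F ∧ T)) ∨ ((F ∨ x1) ∧ (F ∨ T)))
  →2  ((¬x0 ∧ ¬x1) ∨ T) ∧ ((F ∨ (F ∧ T)) ∨ ((F ∨ x1) ∧ (F ∨ T)))
  →3  T ∧ ((F ∨ (F ∧ T)) ∨ ((F ∨ x1) ∧ (F ∨ T)))
  →4  (F ∨ (F ∧ T)) ∨ ((F ∨ x1) ∧ (F ∨ T))
  →5  (F ∧ T) ∨ ((F ∨ x1) ∧ (F ∨ T))
  →6  F ∨ ((F ∨ x1) ∧ (F ∨ T))
  →7  (F ∨ x1) ∧ (F ∨ T)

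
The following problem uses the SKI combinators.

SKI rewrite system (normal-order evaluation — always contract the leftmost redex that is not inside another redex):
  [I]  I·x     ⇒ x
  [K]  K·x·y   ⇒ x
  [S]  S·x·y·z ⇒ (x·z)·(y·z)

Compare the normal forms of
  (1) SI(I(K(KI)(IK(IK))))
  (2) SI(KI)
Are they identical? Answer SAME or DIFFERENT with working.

Answer: SAME — A ⇓ SI(KI), B ⇓ SI(KI)

Reduction:
Term A:
  start: SI(I(K(KI)(IK(IK))))
  [1] SI(K(KI)(IK(IK)))
  [2] SI(KI)

Term B:
  start: SI(KI)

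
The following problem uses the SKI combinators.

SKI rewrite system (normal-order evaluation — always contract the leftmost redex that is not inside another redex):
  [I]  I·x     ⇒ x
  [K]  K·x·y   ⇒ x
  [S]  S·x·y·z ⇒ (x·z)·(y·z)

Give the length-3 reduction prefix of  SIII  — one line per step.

Answer: after 3 steps: II

Working:
  start: SIII
  →1  II(II)
  →2  I(II)
  →3  II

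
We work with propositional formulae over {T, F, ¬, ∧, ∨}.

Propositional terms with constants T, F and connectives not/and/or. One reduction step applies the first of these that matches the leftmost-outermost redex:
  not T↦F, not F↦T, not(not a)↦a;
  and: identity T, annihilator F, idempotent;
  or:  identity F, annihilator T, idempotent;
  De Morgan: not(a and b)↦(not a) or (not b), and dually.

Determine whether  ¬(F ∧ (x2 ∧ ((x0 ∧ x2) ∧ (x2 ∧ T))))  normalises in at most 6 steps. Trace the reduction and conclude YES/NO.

Answer: YES — reaches normal form T in 3 ≤ 6 steps

Reduction:
  start: ¬(F ∧ (x2 ∧ ((x0 ∧ x2) ∧ (x2 ∧ T))))
  step 1: ¬F ∨ ¬(x2 ∧ ((x0 ∧ x2) ∧ (x2 ∧ T)))
  step 2: T ∨ ¬(x2 ∧ ((x0 ∧ x2) ∧ (x2 ∧ T)))
  step 3: T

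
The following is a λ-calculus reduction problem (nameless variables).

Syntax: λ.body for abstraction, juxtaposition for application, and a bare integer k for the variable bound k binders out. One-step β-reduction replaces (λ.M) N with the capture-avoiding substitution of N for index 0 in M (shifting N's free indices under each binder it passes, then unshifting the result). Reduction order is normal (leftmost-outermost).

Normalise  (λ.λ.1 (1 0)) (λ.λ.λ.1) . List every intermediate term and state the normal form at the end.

  start: (λ.λ.1 (1 0)) (λ.λ.λ.1)
  [1] λ.(λ.λ.λ.1) ((λ.λ.λ.1) 0)
  [2] λ.λ.λ.1

Answer: normal form = λ.λ.λ.1  (in 2 steps)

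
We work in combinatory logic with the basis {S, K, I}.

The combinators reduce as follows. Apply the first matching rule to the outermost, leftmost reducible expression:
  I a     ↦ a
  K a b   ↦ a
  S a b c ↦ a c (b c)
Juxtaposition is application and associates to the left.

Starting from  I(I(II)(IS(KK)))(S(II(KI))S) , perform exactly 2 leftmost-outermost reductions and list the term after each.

Answer: after 2 steps: II(IS(KK))(S(II(KI))S)

Working:
  start: I(I(II)(IS(KK)))(S(II(KI))S)
  step 1: I(II)(IS(KK))(S(II(KI))S)
  step 2: II(IS(KK))(S(II(KI))S)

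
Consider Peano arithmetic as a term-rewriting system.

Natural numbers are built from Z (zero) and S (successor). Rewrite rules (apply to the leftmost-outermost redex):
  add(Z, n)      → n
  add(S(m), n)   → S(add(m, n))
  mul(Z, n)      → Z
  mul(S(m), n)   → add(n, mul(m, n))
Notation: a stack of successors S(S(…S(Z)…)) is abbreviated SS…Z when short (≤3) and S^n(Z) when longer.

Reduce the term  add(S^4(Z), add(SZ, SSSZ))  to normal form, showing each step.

Answer: normal form = S^8(Z)  (in 7 steps)

Derivation:
  start: add(S^4(Z), add(SZ, SSSZ))
  step 1: S(add(SSSZ, add(SZ, SSSZ)))
  step 2: S(S(add(SSZ, add(SZ, SSSZ))))
  step 3: S(S(S(add(SZ, add(SZ, SSSZ)))))
  step 4: S(S(S(S(add(Z, add(SZ, SSSZ))))))
  step 5: S(S(S(S(add(SZ, SSSZ)))))
  step 6: S(S(S(S(S(add(Z, SSSZ))))))
  step 7: S^8(Z)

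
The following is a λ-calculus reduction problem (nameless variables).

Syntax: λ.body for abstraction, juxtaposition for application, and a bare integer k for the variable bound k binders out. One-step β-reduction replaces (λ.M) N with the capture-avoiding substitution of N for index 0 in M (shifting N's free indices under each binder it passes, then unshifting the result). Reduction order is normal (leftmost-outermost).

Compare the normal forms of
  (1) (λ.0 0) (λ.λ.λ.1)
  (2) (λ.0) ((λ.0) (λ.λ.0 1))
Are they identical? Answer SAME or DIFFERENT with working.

Term A:
  start: (λ.0 0) (λ.λ.λ.1)
  step 1: (λ.λ.λ.1) (λ.λ.λ.1)
  step 2: λ.λ.1

Term B:
  start: (λ.0) ((λ.0) (λ.λ.0 1))
  step 1: (λ.0) (λ.λ.0 1)
  step 2: λ.λ.0 1

Answer: DIFFERENT — A ⇓ λ.λ.1, B ⇓ λ.λ.0 1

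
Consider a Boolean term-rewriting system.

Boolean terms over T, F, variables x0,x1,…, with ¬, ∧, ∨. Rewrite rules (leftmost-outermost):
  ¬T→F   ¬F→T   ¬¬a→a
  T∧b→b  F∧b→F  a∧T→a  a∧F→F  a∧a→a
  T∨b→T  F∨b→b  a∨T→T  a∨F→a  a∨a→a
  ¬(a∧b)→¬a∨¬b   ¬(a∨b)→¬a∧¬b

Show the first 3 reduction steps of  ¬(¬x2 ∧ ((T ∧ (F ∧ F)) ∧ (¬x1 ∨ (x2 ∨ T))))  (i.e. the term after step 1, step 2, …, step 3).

  start: ¬(¬x2 ∧ ((T ∧ (F ∧ F)) ∧ (¬x1 ∨ (x2 ∨ T))))
  →1  ¬¬x2 ∨ ¬((T ∧ (F ∧ F)) ∧ (¬x1 ∨ (x2 ∨ T)))
  →2  x2 ∨ ¬((T ∧ (F ∧ F)) ∧ (¬x1 ∨ (x2 ∨ T)))
  →3  x2 ∨ (¬(T ∧ (F ∧ F)) ∨ ¬(¬x1 ∨ (x2 ∨ T)))

Answer: after 3 steps: x2 ∨ (¬(T ∧ (F ∧ F)) ∨ ¬(¬x1 ∨ (x2 ∨ T)))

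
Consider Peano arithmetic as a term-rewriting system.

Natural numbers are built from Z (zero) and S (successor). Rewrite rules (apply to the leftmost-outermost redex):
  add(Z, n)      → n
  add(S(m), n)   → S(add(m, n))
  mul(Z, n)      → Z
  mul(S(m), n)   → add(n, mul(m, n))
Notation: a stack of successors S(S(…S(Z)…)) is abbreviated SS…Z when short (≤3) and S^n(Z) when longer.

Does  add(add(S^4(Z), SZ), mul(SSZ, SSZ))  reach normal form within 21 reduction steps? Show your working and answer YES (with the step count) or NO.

  start: add(add(S^4(Z), SZ), mul(SSZ, SSZ))
  step 1: add(S(add(SSSZ, SZ)), mul(SSZ, SSZ))
  step 2: S(add(add(SSSZ, SZ), mul(SSZ, SSZ)))
  step 3: S(add(S(add(SSZ, SZ)), mul(SSZ, SSZ)))
  step 4: S(S(add(add(SSZ, SZ), mul(SSZ, SSZ))))
  step 5: S(S(add(S(add(SZ, SZ)), mul(SSZ, SSZ))))
  step 6: S(S(S(add(add(SZ, SZ), mul(SSZ, SSZ)))))
  step 7: S(S(S(add(S(add(Z, SZ)), mul(SSZ, SSZ)))))
  step 8: S(S(S(S(add(add(Z, SZ), mul(SSZ, SSZ))))))
  step 9: S(S(S(S(add(SZ, mul(SSZ, SSZ))))))
  step 10: S(S(S(S(S(add(Z, mul(SSZ, SSZ)))))))
  step 11: S(S(S(S(S(mul(SSZ, SSZ))))))
  step 12: S(S(S(S(S(add(SSZ, mul(SZ, SSZ)))))))
  step 13: S(S(S(S(S(S(add(SZ, mul(SZ, SSZ))))))))
  step 14: S(S(S(S(S(S(S(add(Z, mul(SZ, SSZ)))))))))
  step 15: S(S(S(S(S(S(S(mul(SZ, SSZ))))))))
  step 16: S(S(S(S(S(S(S(add(SSZ, mul(Z, SSZ)))))))))
  step 17: S(S(S(S(S(S(S(S(add(SZ, mul(Z, SSZ))))))))))
  step 18: S(S(S(S(S(S(S(S(S(add(Z, mul(Z, SSZ)))))))))))
  step 19: S(S(S(S(S(S(S(S(S(mul(Z, SSZ))))))))))
  step 20: S^9(Z)

Answer: YES — reaches normal form S^9(Z) in 20 ≤ 21 steps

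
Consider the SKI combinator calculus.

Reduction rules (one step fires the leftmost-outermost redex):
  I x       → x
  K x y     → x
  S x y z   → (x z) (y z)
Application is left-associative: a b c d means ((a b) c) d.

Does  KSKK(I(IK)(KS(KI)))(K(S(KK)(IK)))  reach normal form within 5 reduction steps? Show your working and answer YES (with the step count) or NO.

Answer: YES — reaches normal form K(S(KK)K) in 4 ≤ 5 steps

Derivation:
  start: KSKK(I(IK)(KS(KI)))(K(S(KK)(IK)))
  step 1: SK(I(IK)(KS(KI)))(K(S(KK)(IK)))
  step 2: K(K(S(KK)(IK)))(I(IK)(KS(KI))(K(S(KK)(IK))))
  step 3: K(S(KK)(IK))
  step 4: K(S(KK)K)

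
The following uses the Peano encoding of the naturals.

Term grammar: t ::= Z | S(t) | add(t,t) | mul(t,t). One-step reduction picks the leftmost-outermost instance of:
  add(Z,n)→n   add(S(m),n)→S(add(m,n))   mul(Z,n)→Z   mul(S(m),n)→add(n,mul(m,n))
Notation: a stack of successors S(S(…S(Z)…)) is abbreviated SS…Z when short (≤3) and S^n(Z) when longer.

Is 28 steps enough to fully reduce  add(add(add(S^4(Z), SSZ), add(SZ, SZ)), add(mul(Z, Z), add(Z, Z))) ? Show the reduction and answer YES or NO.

Answer: YES — reaches normal form S^8(Z) in 26 ≤ 28 steps

Working:
  start: add(add(add(S^4(Z), SSZ), add(SZ, SZ)), add(mul(Z, Z), add(Z, Z)))
  →1  add(add(S(add(SSSZ, SSZ)), add(SZ, SZ)), add(mul(Z, Z), add(Z, Z)))
  →2  add(S(add(add(SSSZ, SSZ), add(SZ, SZ))), add(mul(Z, Z), add(Z, Z)))
  →3  S(add(add(add(SSSZ, SSZ), add(SZ, SZ)), add(mul(Z, Z), add(Z, Z))))
  →4  S(add(add(S(add(SSZ, SSZ)), add(SZ, SZ)), add(mul(Z, Z), add(Z, Z))))
  →5  S(add(S(add(add(SSZ, SSZ), add(SZ, SZ))), add(mul(Z, Z), add(Z, Z))))
  →6  S(S(add(add(add(SSZ, SSZ), add(SZ, SZ)), add(mul(Z, Z), add(Z, Z)))))
  →7  S(S(add(add(S(add(SZ, SSZ)), add(SZ, SZ)), add(mul(Z, Z), add(Z, Z)))))
  →8  S(S(add(S(add(add(SZ, SSZ), add(SZ, SZ))), add(mul(Z, Z), add(Z, Z)))))
  →9  S(S(S(add(add(add(SZ, SSZ), add(SZ, SZ)), add(mul(Z, Z), add(Z, Z))))))
  →10  S(S(S(add(add(S(add(Z, SSZ)), add(SZ, SZ)), add(mul(Z, Z), add(Z, Z))))))
  →11  S(S(S(add(S(add(add(Z, SSZ), add(SZ, SZ))), add(mul(Z, Z), add(Z, Z))))))
  →12  S(S(S(S(add(add(add(Z, SSZ), add(SZ, SZ)), add(mul(Z, Z), add(Z, Z)))))))
  →13  S(S(S(S(add(add(SSZ, add(SZ, SZ)), add(mul(Z, Z), add(Z, Z)))))))
  →14  S(S(S(S(add(S(add(SZ, add(SZ, SZ))), add(mul(Z, Z), add(Z, Z)))))))
  →15  S(S(S(S(S(add(add(SZ, add(SZ, SZ)), add(mul(Z, Z), add(Z, Z))))))))
  →16  S(S(S(S(S(add(S(add(Z, add(SZ, SZ))), add(mul(Z, Z), add(Z, Z))))))))
  →17  S(S(S(S(S(S(add(add(Z, add(SZ, SZ)), add(mul(Z, Z), add(Z, Z)))))))))
  →18  S(S(S(S(S(S(add(add(SZ, SZ), add(mul(Z, Z), add(Z, Z)))))))))
  →19  S(S(S(S(S(S(add(S(add(Z, SZ)), add(mul(Z, Z), add(Z, Z)))))))))
  →20  S(S(S(S(S(S(S(add(add(Z, SZ), add(mul(Z, Z), add(Z, Z))))))))))
  →21  S(S(S(S(S(S(S(add(SZ, add(mul(Z, Z), add(Z, Z))))))))))
  →22  S(S(S(S(S(S(S(S(add(Z, add(mul(Z, Z), add(Z, Z)))))))))))
  →23  S(S(S(S(S(S(S(S(add(mul(Z, Z), add(Z, Z))))))))))
  →24  S(S(S(S(S(S(S(S(add(Z, add(Z, Z))))))))))
  →25  S(S(S(S(S(S(S(S(add(Z, Z)))))))))
  →26  S^8(Z)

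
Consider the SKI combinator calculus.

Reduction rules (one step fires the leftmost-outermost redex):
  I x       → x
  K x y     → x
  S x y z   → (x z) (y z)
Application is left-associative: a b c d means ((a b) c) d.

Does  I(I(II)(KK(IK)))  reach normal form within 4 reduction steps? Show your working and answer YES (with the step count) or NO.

Answer: NO — after 4 steps the term is KK(IK), not yet normal

Derivation:
  start: I(I(II)(KK(IK)))
  step 1: I(II)(KK(IK))
  step 2: II(KK(IK))
  step 3: I(KK(IK))
  step 4: KK(IK)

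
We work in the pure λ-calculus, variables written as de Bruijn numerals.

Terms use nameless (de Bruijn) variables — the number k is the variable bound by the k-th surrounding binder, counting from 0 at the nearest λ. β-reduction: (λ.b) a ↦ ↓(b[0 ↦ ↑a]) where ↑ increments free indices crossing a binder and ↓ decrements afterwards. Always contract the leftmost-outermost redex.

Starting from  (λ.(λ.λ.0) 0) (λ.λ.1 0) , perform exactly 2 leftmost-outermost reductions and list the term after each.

Answer: after 2 steps: λ.0

Derivation:
  start: (λ.(λ.λ.0) 0) (λ.λ.1 0)
  →1  (λ.λ.0) (λ.λ.1 0)
  →2  λ.0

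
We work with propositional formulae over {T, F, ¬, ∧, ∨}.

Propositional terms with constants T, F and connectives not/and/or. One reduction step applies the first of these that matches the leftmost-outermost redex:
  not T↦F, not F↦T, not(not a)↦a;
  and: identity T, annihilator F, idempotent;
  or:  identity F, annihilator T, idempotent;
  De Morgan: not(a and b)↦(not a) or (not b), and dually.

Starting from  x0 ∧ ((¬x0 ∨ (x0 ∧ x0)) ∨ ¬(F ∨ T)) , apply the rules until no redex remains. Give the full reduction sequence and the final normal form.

  start: x0 ∧ ((¬x0 ∨ (x0 ∧ x0)) ∨ ¬(F ∨ T))
  →1  x0 ∧ ((¬x0 ∨ x0) ∨ ¬(F ∨ T))
  →2  x0 ∧ ((¬x0 ∨ x0) ∨ (¬F ∧ ¬T))
  →3  x0 ∧ ((¬x0 ∨ x0) ∨ (T ∧ ¬T))
  →4  x0 ∧ ((¬x0 ∨ x0) ∨ ¬T)
  →5  x0 ∧ ((¬x0 ∨ x0) ∨ F)
  →6  x0 ∧ (¬x0 ∨ x0)

Answer: normal form = x0 ∧ (¬x0 ∨ x0)  (in 6 steps)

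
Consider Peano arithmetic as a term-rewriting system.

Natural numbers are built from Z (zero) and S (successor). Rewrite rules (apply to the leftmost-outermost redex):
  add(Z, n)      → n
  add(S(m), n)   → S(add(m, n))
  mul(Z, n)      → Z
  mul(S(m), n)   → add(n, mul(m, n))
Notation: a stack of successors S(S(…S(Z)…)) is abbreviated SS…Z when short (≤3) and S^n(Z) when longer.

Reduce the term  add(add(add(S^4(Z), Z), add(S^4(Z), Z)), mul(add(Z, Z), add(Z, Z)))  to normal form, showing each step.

Answer: normal form = S^8(Z)  (in 26 steps)

Derivation:
  start: add(add(add(S^4(Z), Z), add(S^4(Z), Z)), mul(add(Z, Z), add(Z, Z)))
  step 1: add(add(S(add(SSSZ, Z)), add(S^4(Z), Z)), mul(add(Z, Z), add(Z, Z)))
  step 2: add(S(add(add(SSSZ, Z), add(S^4(Z), Z))), mul(add(Z, Z), add(Z, Z)))
  step 3: S(add(add(add(SSSZ, Z), add(S^4(Z), Z)), mul(add(Z, Z), add(Z, Z))))
  step 4: S(add(add(S(add(SSZ, Z)), add(S^4(Z), Z)), mul(add(Z, Z), add(Z, Z))))
  step 5: S(add(S(add(add(SSZ, Z), add(S^4(Z), Z))), mul(add(Z, Z), add(Z, Z))))
  step 6: S(S(add(add(add(SSZ, Z), add(S^4(Z), Z)), mul(add(Z, Z), add(Z, Z)))))
  step 7: S(S(add(add(S(add(SZ, Z)), add(S^4(Z), Z)), mul(add(Z, Z), add(Z, Z)))))
  step 8: S(S(add(S(add(add(SZ, Z), add(S^4(Z), Z))), mul(add(Z, Z), add(Z, Z)))))
  step 9: S(S(S(add(add(add(SZ, Z), add(S^4(Z), Z)), mul(add(Z, Z), add(Z, Z))))))
  step 10: S(S(S(add(add(S(add(Z, Z)), add(S^4(Z), Z)), mul(add(Z, Z), add(Z, Z))))))
  step 11: S(S(S(add(S(add(add(Z, Z), add(S^4(Z), Z))), mul(add(Z, Z), add(Z, Z))))))
  step 12: S(S(S(S(add(add(add(Z, Z), add(S^4(Z), Z)), mul(add(Z, Z), add(Z, Z)))))))
  step 13: S(S(S(S(add(add(Z, add(S^4(Z), Z)), mul(add(Z, Z), add(Z, Z)))))))
  step 14: S(S(S(S(add(add(S^4(Z), Z), mul(add(Z, Z), add(Z, Z)))))))
  step 15: S(S(S(S(add(S(add(SSSZ, Z)), mul(add(Z, Z), add(Z, Z)))))))
  step 16: S(S(S(S(S(add(add(SSSZ, Z), mul(add(Z, Z), add(Z, Z))))))))
  step 17: S(S(S(S(S(add(S(add(SSZ, Z)), mul(add(Z, Z), add(Z, Z))))))))
  step 18: S(S(S(S(S(S(add(add(SSZ, Z), mul(add(Z, Z), add(Z, Z)))))))))
  step 19: S(S(S(S(S(S(add(S(add(SZ, Z)), mul(add(Z, Z), add(Z, Z)))))))))
  step 20: S(S(S(S(S(S(S(add(add(SZ, Z), mul(add(Z, Z), add(Z, Z))))))))))
  step 21: S(S(S(S(S(S(S(add(S(add(Z, Z)), mul(add(Z, Z), add(Z, Z))))))))))
  step 22: S(S(S(S(S(S(S(S(add(add(Z, Z), mul(add(Z, Z), add(Z, Z)))))))))))
  step 23: S(S(S(S(S(S(S(S(add(Z, mul(add(Z, Z), add(Z, Z)))))))))))
  step 24: S(S(S(S(S(S(S(S(mul(add(Z, Z), add(Z, Z))))))))))
  step 25: S(S(S(S(S(S(S(S(mul(Z, add(Z, Z))))))))))
  step 26: S^8(Z)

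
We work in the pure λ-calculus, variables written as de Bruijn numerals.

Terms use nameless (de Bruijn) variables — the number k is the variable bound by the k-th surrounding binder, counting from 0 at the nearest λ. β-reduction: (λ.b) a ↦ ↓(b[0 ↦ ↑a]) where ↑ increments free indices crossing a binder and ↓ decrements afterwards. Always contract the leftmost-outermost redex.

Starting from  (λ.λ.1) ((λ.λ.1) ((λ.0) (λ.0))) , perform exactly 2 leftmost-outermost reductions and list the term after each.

  start: (λ.λ.1) ((λ.λ.1) ((λ.0) (λ.0)))
  →1  λ.(λ.λ.1) ((λ.0) (λ.0))
  →2  λ.λ.(λ.0) (λ.0)

Answer: after 2 steps: λ.λ.(λ.0) (λ.0)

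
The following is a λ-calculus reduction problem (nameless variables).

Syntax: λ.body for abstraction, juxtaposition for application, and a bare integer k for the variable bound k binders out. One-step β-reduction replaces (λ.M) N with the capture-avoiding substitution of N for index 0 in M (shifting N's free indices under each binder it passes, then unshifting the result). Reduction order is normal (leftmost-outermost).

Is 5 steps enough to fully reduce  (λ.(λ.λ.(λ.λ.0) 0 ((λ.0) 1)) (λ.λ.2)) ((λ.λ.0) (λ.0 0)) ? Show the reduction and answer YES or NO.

Answer: NO — after 5 steps the term is λ.λ.λ.(λ.λ.0) (λ.0 0), not yet normal

Reduction:
  start: (λ.(λ.λ.(λ.λ.0) 0 ((λ.0) 1)) (λ.λ.2)) ((λ.λ.0) (λ.0 0))
  [1] (λ.λ.(λ.λ.0) 0 ((λ.0) 1)) (λ.λ.(λ.λ.0) (λ.0 0))
  [2] λ.(λ.λ.0) 0 ((λ.0) (λ.λ.(λ.λ.0) (λ.0 0)))
  [3] λ.(λ.0) ((λ.0) (λ.λ.(λ.λ.0) (λ.0 0)))
  [4] λ.(λ.0) (λ.λ.(λ.λ.0) (λ.0 0))
  [5] λ.λ.λ.(λ.λ.0) (λ.0 0)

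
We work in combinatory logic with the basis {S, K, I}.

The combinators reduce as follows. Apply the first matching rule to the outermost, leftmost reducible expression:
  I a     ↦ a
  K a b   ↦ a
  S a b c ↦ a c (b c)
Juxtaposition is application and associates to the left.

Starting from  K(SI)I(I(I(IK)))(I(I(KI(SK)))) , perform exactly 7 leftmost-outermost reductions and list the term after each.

Answer: after 7 steps: I(I(IK))(I(I(KI(SK))))

Reduction:
  start: K(SI)I(I(I(IK)))(I(I(KI(SK))))
  [1] SI(I(I(IK)))(I(I(KI(SK))))
  [2] I(I(I(KI(SK))))(I(I(IK))(I(I(KI(SK)))))
  [3] I(I(KI(SK)))(I(I(IK))(I(I(KI(SK)))))
  [4] I(KI(SK))(I(I(IK))(I(I(KI(SK)))))
  [5] KI(SK)(I(I(IK))(I(I(KI(SK)))))
  [6] I(I(I(IK))(I(I(KI(SK)))))
  [7] I(I(IK))(I(I(KI(SK))))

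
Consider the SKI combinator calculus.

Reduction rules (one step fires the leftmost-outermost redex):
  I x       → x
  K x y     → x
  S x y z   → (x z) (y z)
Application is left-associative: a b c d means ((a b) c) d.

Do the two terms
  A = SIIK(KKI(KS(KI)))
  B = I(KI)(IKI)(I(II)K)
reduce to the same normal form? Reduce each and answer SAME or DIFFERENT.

Answer: SAME — A ⇓ K, B ⇓ K

Working:
Term A:
  start: SIIK(KKI(KS(KI)))
  step 1: IK(IK)(KKI(KS(KI)))
  step 2: K(IK)(KKI(KS(KI)))
  step 3: IK
  step 4: K

Term B:
  start: I(KI)(IKI)(I(II)K)
  step 1: KI(IKI)(I(II)K)
  step 2: I(I(II)K)
  step 3: I(II)K
  step 4: IIK
  step 5: IK
  step 6: K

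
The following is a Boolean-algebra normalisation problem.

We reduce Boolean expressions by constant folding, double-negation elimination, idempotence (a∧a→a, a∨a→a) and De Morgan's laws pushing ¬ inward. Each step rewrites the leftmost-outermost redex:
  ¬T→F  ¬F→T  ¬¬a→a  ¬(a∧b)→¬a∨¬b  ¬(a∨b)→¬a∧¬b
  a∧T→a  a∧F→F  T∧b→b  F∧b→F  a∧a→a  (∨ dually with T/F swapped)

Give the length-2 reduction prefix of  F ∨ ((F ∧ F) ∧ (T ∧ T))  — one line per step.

Answer: after 2 steps: F ∧ (T ∧ T)

Derivation:
  start: F ∨ ((F ∧ F) ∧ (T ∧ T))
  →1  (F ∧ F) ∧ (T ∧ T)
  →2  F ∧ (T ∧ T)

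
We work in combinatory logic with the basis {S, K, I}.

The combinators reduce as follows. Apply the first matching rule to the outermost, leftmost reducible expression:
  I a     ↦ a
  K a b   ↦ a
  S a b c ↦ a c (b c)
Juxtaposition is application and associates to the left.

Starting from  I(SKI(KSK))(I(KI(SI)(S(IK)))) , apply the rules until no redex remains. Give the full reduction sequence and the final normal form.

  start: I(SKI(KSK))(I(KI(SI)(S(IK))))
  [1] SKI(KSK)(I(KI(SI)(S(IK))))
  [2] K(KSK)(I(KSK))(I(KI(SI)(S(IK))))
  [3] KSK(I(KI(SI)(S(IK))))
  [4] S(I(KI(SI)(S(IK))))
  [5] S(KI(SI)(S(IK)))
  [6] S(I(S(IK)))
  [7] S(S(IK))
  [8] S(SK)

Answer: normal form = S(SK)  (in 8 steps)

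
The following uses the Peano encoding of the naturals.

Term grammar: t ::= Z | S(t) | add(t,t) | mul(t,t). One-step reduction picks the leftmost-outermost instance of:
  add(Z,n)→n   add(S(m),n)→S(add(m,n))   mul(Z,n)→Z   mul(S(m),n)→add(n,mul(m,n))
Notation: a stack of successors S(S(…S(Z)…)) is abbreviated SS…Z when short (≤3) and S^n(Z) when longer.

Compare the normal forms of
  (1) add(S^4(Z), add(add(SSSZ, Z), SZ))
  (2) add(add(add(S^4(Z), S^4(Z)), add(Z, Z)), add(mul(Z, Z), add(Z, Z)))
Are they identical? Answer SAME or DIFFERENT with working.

Term A:
  start: add(S^4(Z), add(add(SSSZ, Z), SZ))
  step 1: S(add(SSSZ, add(add(SSSZ, Z), SZ)))
  step 2: S(S(add(SSZ, add(add(SSSZ, Z), SZ))))
  step 3: S(S(S(add(SZ, add(add(SSSZ, Z), SZ)))))
  step 4: S(S(S(S(add(Z, add(add(SSSZ, Z), SZ))))))
  step 5: S(S(S(S(add(add(SSSZ, Z), SZ)))))
  step 6: S(S(S(S(add(S(add(SSZ, Z)), SZ)))))
  step 7: S(S(S(S(S(add(add(SSZ, Z), SZ))))))
  step 8: S(S(S(S(S(add(S(add(SZ, Z)), SZ))))))
  step 9: S(S(S(S(S(S(add(add(SZ, Z), SZ)))))))
  step 10: S(S(S(S(S(S(add(S(add(Z, Z)), SZ)))))))
  step 11: S(S(S(S(S(S(S(add(add(Z, Z), SZ))))))))
  step 12: S(S(S(S(S(S(S(add(Z, SZ))))))))
  step 13: S^8(Z)

Term B:
  start: add(add(add(S^4(Z), S^4(Z)), add(Z, Z)), add(mul(Z, Z), add(Z, Z)))
  step 1: add(add(S(add(SSSZ, S^4(Z))), add(Z, Z)), add(mul(Z, Z), add(Z, Z)))
  step 2: add(S(add(add(SSSZ, S^4(Z)), add(Z, Z))), add(mul(Z, Z), add(Z, Z)))
  step 3: S(add(add(add(SSSZ, S^4(Z)), add(Z, Z)), add(mul(Z, Z), add(Z, Z))))
  step 4: S(add(add(S(add(SSZ, S^4(Z))), add(Z, Z)), add(mul(Z, Z), add(Z, Z))))
  step 5: S(add(S(add(add(SSZ, S^4(Z)), add(Z, Z))), add(mul(Z, Z), add(Z, Z))))
  step 6: S(S(add(add(add(SSZ, S^4(Z)), add(Z, Z)), add(mul(Z, Z), add(Z, Z)))))
  step 7: S(S(add(add(S(add(SZ, S^4(Z))), add(Z, Z)), add(mul(Z, Z), add(Z, Z)))))
  step 8: S(S(add(S(add(add(SZ, S^4(Z)), add(Z, Z))), add(mul(Z, Z), add(Z, Z)))))
  step 9: S(S(S(add(add(add(SZ, S^4(Z)), add(Z, Z)), add(mul(Z, Z), add(Z, Z))))))
  step 10: S(S(S(add(add(S(add(Z, S^4(Z))), add(Z, Z)), add(mul(Z, Z), add(Z, Z))))))
  step 11: S(S(S(add(S(add(add(Z, S^4(Z)), add(Z, Z))), add(mul(Z, Z), add(Z, Z))))))
  step 12: S(S(S(S(add(add(add(Z, S^4(Z)), add(Z, Z)), add(mul(Z, Z), add(Z, Z)))))))
  step 13: S(S(S(S(add(add(S^4(Z), add(Z, Z)), add(mul(Z, Z), add(Z, Z)))))))
  step 14: S(S(S(S(add(S(add(SSSZ, add(Z, Z))), add(mul(Z, Z), add(Z, Z)))))))
  step 15: S(S(S(S(S(add(add(SSSZ, add(Z, Z)), add(mul(Z, Z), add(Z, Z))))))))
  step 16: S(S(S(S(S(add(S(add(SSZ, add(Z, Z))), add(mul(Z, Z), add(Z, Z))))))))
  step 17: S(S(S(S(S(S(add(add(SSZ, add(Z, Z)), add(mul(Z, Z), add(Z, Z)))))))))
  step 18: S(S(S(S(S(S(add(S(add(SZ, add(Z, Z))), add(mul(Z, Z), add(Z, Z)))))))))
  step 19: S(S(S(S(S(S(S(add(add(SZ, add(Z, Z)), add(mul(Z, Z), add(Z, Z))))))))))
  step 20: S(S(S(S(S(S(S(add(S(add(Z, add(Z, Z))), add(mul(Z, Z), add(Z, Z))))))))))
  step 21: S(S(S(S(S(S(S(S(add(add(Z, add(Z, Z)), add(mul(Z, Z), add(Z, Z)))))))))))
  step 22: S(S(S(S(S(S(S(S(add(add(Z, Z), add(mul(Z, Z), add(Z, Z)))))))))))
  step 23: S(S(S(S(S(S(S(S(add(Z, add(mul(Z, Z), add(Z, Z)))))))))))
  step 24: S(S(S(S(S(S(S(S(add(mul(Z, Z), add(Z, Z))))))))))
  step 25: S(S(S(S(S(S(S(S(add(Z, add(Z, Z))))))))))
  step 26: S(S(S(S(S(S(S(S(add(Z, Z)))))))))
  step 27: S^8(Z)

Answer: SAME — A ⇓ S^8(Z), B ⇓ S^8(Z)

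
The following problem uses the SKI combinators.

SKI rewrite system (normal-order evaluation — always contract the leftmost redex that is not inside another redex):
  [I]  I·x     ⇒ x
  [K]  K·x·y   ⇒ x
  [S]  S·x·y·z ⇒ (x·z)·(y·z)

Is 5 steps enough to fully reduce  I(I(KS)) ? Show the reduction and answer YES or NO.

  start: I(I(KS))
  →1  I(KS)
  →2  KS

Answer: YES — reaches normal form KS in 2 ≤ 5 steps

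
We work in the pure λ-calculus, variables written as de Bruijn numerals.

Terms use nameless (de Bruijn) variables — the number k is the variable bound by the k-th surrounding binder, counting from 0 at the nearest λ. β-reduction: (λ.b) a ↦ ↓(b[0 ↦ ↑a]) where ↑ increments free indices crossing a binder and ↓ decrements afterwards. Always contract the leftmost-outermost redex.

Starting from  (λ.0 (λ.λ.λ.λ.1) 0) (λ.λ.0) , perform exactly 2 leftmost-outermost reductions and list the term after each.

  start: (λ.0 (λ.λ.λ.λ.1) 0) (λ.λ.0)
  →1  (λ.λ.0) (λ.λ.λ.λ.1) (λ.λ.0)
  →2  (λ.0) (λ.λ.0)

Answer: after 2 steps: (λ.0) (λ.λ.0)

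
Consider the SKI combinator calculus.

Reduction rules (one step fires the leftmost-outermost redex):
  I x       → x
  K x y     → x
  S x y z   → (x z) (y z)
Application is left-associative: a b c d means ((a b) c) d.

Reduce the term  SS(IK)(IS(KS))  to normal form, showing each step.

  start: SS(IK)(IS(KS))
  step 1: S(IS(KS))(IK(IS(KS)))
  step 2: S(S(KS))(IK(IS(KS)))
  step 3: S(S(KS))(K(IS(KS)))
  step 4: S(S(KS))(K(S(KS)))

Answer: normal form = S(S(KS))(K(S(KS)))  (in 4 steps)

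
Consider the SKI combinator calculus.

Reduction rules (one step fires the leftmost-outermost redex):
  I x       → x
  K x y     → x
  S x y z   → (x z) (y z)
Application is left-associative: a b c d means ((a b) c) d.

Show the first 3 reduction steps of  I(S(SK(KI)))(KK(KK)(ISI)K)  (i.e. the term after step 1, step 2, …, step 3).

Answer: after 3 steps: S(SK(KI))(ISI)

Working:
  start: I(S(SK(KI)))(KK(KK)(ISI)K)
  →1  S(SK(KI))(KK(KK)(ISI)K)
  →2  S(SK(KI))(K(ISI)K)
  →3  S(SK(KI))(ISI)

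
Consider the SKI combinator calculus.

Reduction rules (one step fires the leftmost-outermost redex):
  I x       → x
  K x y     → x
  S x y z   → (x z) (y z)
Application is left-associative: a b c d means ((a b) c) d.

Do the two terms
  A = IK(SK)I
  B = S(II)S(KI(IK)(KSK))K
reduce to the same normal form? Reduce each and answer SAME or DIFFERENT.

Term A:
  start: IK(SK)I
  [1] K(SK)I
  [2] SK

Term B:
  start: S(II)S(KI(IK)(KSK))K
  [1] II(KI(IK)(KSK))(S(KI(IK)(KSK)))K
  [2] I(KI(IK)(KSK))(S(KI(IK)(KSK)))K
  [3] KI(IK)(KSK)(S(KI(IK)(KSK)))K
  [4] I(KSK)(S(KI(IK)(KSK)))K
  [5] KSK(S(KI(IK)(KSK)))K
  [6] S(S(KI(IK)(KSK)))K
  [7] S(S(I(KSK)))K
  [8] S(S(KSK))K
  [9] S(SS)K

Answer: DIFFERENT — A ⇓ SK, B ⇓ S(SS)K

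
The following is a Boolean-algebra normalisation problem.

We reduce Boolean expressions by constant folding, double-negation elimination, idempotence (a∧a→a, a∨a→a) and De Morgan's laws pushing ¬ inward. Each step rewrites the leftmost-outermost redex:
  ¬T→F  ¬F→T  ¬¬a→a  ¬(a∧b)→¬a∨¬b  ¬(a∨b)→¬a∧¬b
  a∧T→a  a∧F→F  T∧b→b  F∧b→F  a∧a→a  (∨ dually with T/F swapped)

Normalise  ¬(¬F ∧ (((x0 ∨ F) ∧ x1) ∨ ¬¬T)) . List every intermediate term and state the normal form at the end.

  start: ¬(¬F ∧ (((x0 ∨ F) ∧ x1) ∨ ¬¬T))
  [1] ¬¬F ∨ ¬(((x0 ∨ F) ∧ x1) ∨ ¬¬T)
  [2] F ∨ ¬(((x0 ∨ F) ∧ x1) ∨ ¬¬T)
  [3] ¬(((x0 ∨ F) ∧ x1) ∨ ¬¬T)
  [4] ¬((x0 ∨ F) ∧ x1) ∧ ¬¬¬T
  [5] (¬(x0 ∨ F) ∨ ¬x1) ∧ ¬¬¬T
  [6] ((¬x0 ∧ ¬F) ∨ ¬x1) ∧ ¬¬¬T
  [7] ((¬x0 ∧ T) ∨ ¬x1) ∧ ¬¬¬T
  [8] (¬x0 ∨ ¬x1) ∧ ¬¬¬T
  [9] (¬x0 ∨ ¬x1) ∧ ¬T
  [10] (¬x0 ∨ ¬x1) ∧ F
  [11] F

Answer: normal form = F  (in 11 steps)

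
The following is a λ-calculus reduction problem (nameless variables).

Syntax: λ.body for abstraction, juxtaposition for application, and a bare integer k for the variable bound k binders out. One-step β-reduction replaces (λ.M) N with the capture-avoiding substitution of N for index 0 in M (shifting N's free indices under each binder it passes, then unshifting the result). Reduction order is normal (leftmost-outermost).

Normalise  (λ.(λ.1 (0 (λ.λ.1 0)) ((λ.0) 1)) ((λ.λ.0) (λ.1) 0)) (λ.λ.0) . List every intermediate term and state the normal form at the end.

  start: (λ.(λ.1 (0 (λ.λ.1 0)) ((λ.0) 1)) ((λ.λ.0) (λ.1) 0)) (λ.λ.0)
  step 1: (λ.(λ.λ.0) (0 (λ.λ.1 0)) ((λ.0) (λ.λ.0))) ((λ.λ.0) (λ.λ.λ.0) (λ.λ.0))
  step 2: (λ.λ.0) ((λ.λ.0) (λ.λ.λ.0) (λ.λ.0) (λ.λ.1 0)) ((λ.0) (λ.λ.0))
  step 3: (λ.0) ((λ.0) (λ.λ.0))
  step 4: (λ.0) (λ.λ.0)
  step 5: λ.λ.0

Answer: normal form = λ.λ.0  (in 5 steps)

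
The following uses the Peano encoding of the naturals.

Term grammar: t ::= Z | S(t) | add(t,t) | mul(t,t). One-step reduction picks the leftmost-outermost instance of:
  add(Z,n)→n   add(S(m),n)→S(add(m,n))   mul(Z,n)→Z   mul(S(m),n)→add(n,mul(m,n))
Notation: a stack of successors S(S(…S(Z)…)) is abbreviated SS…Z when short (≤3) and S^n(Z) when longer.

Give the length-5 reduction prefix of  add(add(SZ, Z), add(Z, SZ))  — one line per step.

  start: add(add(SZ, Z), add(Z, SZ))
  →1  add(S(add(Z, Z)), add(Z, SZ))
  →2  S(add(add(Z, Z), add(Z, SZ)))
  →3  S(add(Z, add(Z, SZ)))
  →4  S(add(Z, SZ))
  →5  SSZ

Answer: after 5 steps: SSZ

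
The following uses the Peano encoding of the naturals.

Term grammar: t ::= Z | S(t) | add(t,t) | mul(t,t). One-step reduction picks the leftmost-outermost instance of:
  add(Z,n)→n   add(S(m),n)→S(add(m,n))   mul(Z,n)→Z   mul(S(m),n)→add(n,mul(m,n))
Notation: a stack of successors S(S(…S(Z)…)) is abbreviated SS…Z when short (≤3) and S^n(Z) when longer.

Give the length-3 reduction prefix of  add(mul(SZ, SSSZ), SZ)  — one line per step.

Answer: after 3 steps: S(add(add(SSZ, mul(Z, SSSZ)), SZ))

Working:
  start: add(mul(SZ, SSSZ), SZ)
  step 1: add(add(SSSZ, mul(Z, SSSZ)), SZ)
  step 2: add(S(add(SSZ, mul(Z, SSSZ))), SZ)
  step 3: S(add(add(SSZ, mul(Z, SSSZ)), SZ))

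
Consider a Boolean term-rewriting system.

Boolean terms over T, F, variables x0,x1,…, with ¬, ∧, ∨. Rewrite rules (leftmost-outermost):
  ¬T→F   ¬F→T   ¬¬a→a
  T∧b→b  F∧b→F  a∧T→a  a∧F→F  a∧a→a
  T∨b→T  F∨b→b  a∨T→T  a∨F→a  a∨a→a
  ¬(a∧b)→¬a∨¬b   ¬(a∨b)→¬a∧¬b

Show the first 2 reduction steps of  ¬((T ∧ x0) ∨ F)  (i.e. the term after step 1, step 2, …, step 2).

  start: ¬((T ∧ x0) ∨ F)
  [1] ¬(T ∧ x0) ∧ ¬F
  [2] (¬T ∨ ¬x0) ∧ ¬F

Answer: after 2 steps: (¬T ∨ ¬x0) ∧ ¬F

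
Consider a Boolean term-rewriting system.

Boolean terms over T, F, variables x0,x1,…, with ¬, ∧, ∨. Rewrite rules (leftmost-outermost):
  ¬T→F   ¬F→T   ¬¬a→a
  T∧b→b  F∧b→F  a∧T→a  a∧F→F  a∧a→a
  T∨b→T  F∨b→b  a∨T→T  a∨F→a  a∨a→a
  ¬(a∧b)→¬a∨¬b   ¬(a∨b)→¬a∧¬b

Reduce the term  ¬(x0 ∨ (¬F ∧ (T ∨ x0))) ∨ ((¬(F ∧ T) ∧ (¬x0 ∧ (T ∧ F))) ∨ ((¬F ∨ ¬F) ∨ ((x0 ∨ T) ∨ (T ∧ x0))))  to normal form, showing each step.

Answer: normal form = T  (in 19 steps)

Working:
  start: ¬(x0 ∨ (¬F ∧ (T ∨ x0))) ∨ ((¬(F ∧ T) ∧ (¬x0 ∧ (T ∧ F))) ∨ ((¬F ∨ ¬F) ∨ ((x0 ∨ T) ∨ (T ∧ x0))))
  step 1: (¬x0 ∧ ¬(¬F ∧ (T ∨ x0))) ∨ ((¬(F ∧ T) ∧ (¬x0 ∧ (T ∧ F))) ∨ ((¬F ∨ ¬F) ∨ ((x0 ∨ T) ∨ (T ∧ x0))))
  step 2: (¬x0 ∧ (¬¬F ∨ ¬(T ∨ x0))) ∨ ((¬(F ∧ T) ∧ (¬x0 ∧ (T ∧ F))) ∨ ((¬F ∨ ¬F) ∨ ((x0 ∨ T) ∨ (T ∧ x0))))
  step 3: (¬x0 ∧ (F ∨ ¬(T ∨ x0))) ∨ ((¬(F ∧ T) ∧ (¬x0 ∧ (T ∧ F))) ∨ ((¬F ∨ ¬F) ∨ ((x0 ∨ T) ∨ (T ∧ x0))))
  step 4: (¬x0 ∧ ¬(T ∨ x0)) ∨ ((¬(F ∧ T) ∧ (¬x0 ∧ (T ∧ F))) ∨ ((¬F ∨ ¬F) ∨ ((x0 ∨ T) ∨ (T ∧ x0))))
  step 5: (¬x0 ∧ (¬T ∧ ¬x0)) ∨ ((¬(F ∧ T) ∧ (¬x0 ∧ (T ∧ F))) ∨ ((¬F ∨ ¬F) ∨ ((x0 ∨ T) ∨ (T ∧ x0))))
  step 6: (¬x0 ∧ (F ∧ ¬x0)) ∨ ((¬(F ∧ T) ∧ (¬x0 ∧ (T ∧ F))) ∨ ((¬F ∨ ¬F) ∨ ((x0 ∨ T) ∨ (T ∧ x0))))
  step 7: (¬x0 ∧ F) ∨ ((¬(F ∧ T) ∧ (¬x0 ∧ (T ∧ F))) ∨ ((¬F ∨ ¬F) ∨ ((x0 ∨ T) ∨ (T ∧ x0))))
  step 8: F ∨ ((¬(F ∧ T) ∧ (¬x0 ∧ (T ∧ F))) ∨ ((¬F ∨ ¬F) ∨ ((x0 ∨ T) ∨ (T ∧ x0))))
  step 9: (¬(F ∧ T) ∧ (¬x0 ∧ (T ∧ F))) ∨ ((¬F ∨ ¬F) ∨ ((x0 ∨ T) ∨ (T ∧ x0)))
  step 10: ((¬F ∨ ¬T) ∧ (¬x0 ∧ (T ∧ F))) ∨ ((¬F ∨ ¬F) ∨ ((x0 ∨ T) ∨ (T ∧ x0)))
  step 11: ((T ∨ ¬T) ∧ (¬x0 ∧ (T ∧ F))) ∨ ((¬F ∨ ¬F) ∨ ((x0 ∨ T) ∨ (T ∧ x0)))
  step 12: (T ∧ (¬x0 ∧ (T ∧ F))) ∨ ((¬F ∨ ¬F) ∨ ((x0 ∨ T) ∨ (T ∧ x0)))
  step 13: (¬x0 ∧ (T ∧ F)) ∨ ((¬F ∨ ¬F) ∨ ((x0 ∨ T) ∨ (T ∧ x0)))
  step 14: (¬x0 ∧ F) ∨ ((¬F ∨ ¬F) ∨ ((x0 ∨ T) ∨ (T ∧ x0)))
  step 15: F ∨ ((¬F ∨ ¬F) ∨ ((x0 ∨ T) ∨ (T ∧ x0)))
  step 16: (¬F ∨ ¬F) ∨ ((x0 ∨ T) ∨ (T ∧ x0))
  step 17: ¬F ∨ ((x0 ∨ T) ∨ (T ∧ x0))
  step 18: T ∨ ((x0 ∨ T) ∨ (T ∧ x0))
  step 19: T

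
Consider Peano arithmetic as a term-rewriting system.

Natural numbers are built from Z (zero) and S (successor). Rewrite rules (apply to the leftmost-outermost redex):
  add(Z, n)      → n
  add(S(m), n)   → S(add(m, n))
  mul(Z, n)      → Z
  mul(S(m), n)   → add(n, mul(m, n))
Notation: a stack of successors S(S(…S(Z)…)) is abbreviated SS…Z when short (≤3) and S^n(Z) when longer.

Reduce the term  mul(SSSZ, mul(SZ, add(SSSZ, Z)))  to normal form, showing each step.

  start: mul(SSSZ, mul(SZ, add(SSSZ, Z)))
  [1] add(mul(SZ, add(SSSZ, Z)), mul(SSZ, mul(SZ, add(SSSZ, Z))))
  [2] add(add(add(SSSZ, Z), mul(Z, add(SSSZ, Z))), mul(SSZ, mul(SZ, add(SSSZ, Z))))
  [3] add(add(S(add(SSZ, Z)), mul(Z, add(SSSZ, Z))), mul(SSZ, mul(SZ, add(SSSZ, Z))))
  [4] add(S(add(add(SSZ, Z), mul(Z, add(SSSZ, Z)))), mul(SSZ, mul(SZ, add(SSSZ, Z))))
  [5] S(add(add(add(SSZ, Z), mul(Z, add(SSSZ, Z))), mul(SSZ, mul(SZ, add(SSSZ, Z)))))
  [6] S(add(add(S(add(SZ, Z)), mul(Z, add(SSSZ, Z))), mul(SSZ, mul(SZ, add(SSSZ, Z)))))
  [7] S(add(S(add(add(SZ, Z), mul(Z, add(SSSZ, Z)))), mul(SSZ, mul(SZ, add(SSSZ, Z)))))
  [8] S(S(add(add(add(SZ, Z), mul(Z, add(SSSZ, Z))), mul(SSZ, mul(SZ, add(SSSZ, Z))))))
  [9] S(S(add(add(S(add(Z, Z)), mul(Z, add(SSSZ, Z))), mul(SSZ, mul(SZ, add(SSSZ, Z))))))
  [10] S(S(add(S(add(add(Z, Z), mul(Z, add(SSSZ, Z)))), mul(SSZ, mul(SZ, add(SSSZ, Z))))))
  [11] S(S(S(add(add(add(Z, Z), mul(Z, add(SSSZ, Z))), mul(SSZ, mul(SZ, add(SSSZ, Z)))))))
  [12] S(S(S(add(add(Z, mul(Z, add(SSSZ, Z))), mul(SSZ, mul(SZ, add(SSSZ, Z)))))))
  [13] S(S(S(add(mul(Z, add(SSSZ, Z)), mul(SSZ, mul(SZ, add(SSSZ, Z)))))))
  [14] S(S(S(add(Z, mul(SSZ, mul(SZ, add(SSSZ, Z)))))))
  [15] S(S(S(mul(SSZ, mul(SZ, add(SSSZ, Z))))))
  [16] S(S(S(add(mul(SZ, add(SSSZ, Z)), mul(SZ, mul(SZ, add(SSSZ, Z)))))))
  [17] S(S(S(add(add(add(SSSZ, Z), mul(Z, add(SSSZ, Z))), mul(SZ, mul(SZ, add(SSSZ, Z)))))))
  [18] S(S(S(add(add(S(add(SSZ, Z)), mul(Z, add(SSSZ, Z))), mul(SZ, mul(SZ, add(SSSZ, Z)))))))
  [19] S(S(S(add(S(add(add(SSZ, Z), mul(Z, add(SSSZ, Z)))), mul(SZ, mul(SZ, add(SSSZ, Z)))))))
  [20] S(S(S(S(add(add(add(SSZ, Z), mul(Z, add(SSSZ, Z))), mul(SZ, mul(SZ, add(SSSZ, Z))))))))
  [21] S(S(S(S(add(add(S(add(SZ, Z)), mul(Z, add(SSSZ, Z))), mul(SZ, mul(SZ, add(SSSZ, Z))))))))
  [22] S(S(S(S(add(S(add(add(SZ, Z), mul(Z, add(SSSZ, Z)))), mul(SZ, mul(SZ, add(SSSZ, Z))))))))
  [23] S(S(S(S(S(add(add(add(SZ, Z), mul(Z, add(SSSZ, Z))), mul(SZ, mul(SZ, add(SSSZ, Z)))))))))
  [24] S(S(S(S(S(add(add(S(add(Z, Z)), mul(Z, add(SSSZ, Z))), mul(SZ, mul(SZ, add(SSSZ, Z)))))))))
  [25] S(S(S(S(S(add(S(add(add(Z, Z), mul(Z, add(SSSZ, Z)))), mul(SZ, mul(SZ, add(SSSZ, Z)))))))))
  [26] S(S(S(S(S(S(add(add(add(Z, Z), mul(Z, add(SSSZ, Z))), mul(SZ, mul(SZ, add(SSSZ, Z))))))))))
  [27] S(S(S(S(S(S(add(add(Z, mul(Z, add(SSSZ, Z))), mul(SZ, mul(SZ, add(SSSZ, Z))))))))))
  [28] S(S(S(S(S(S(add(mul(Z, add(SSSZ, Z)), mul(SZ, mul(SZ, add(SSSZ, Z))))))))))
  [29] S(S(S(S(S(S(add(Z, mul(SZ, mul(SZ, add(SSSZ, Z))))))))))
  [30] S(S(S(S(S(S(mul(SZ, mul(SZ, add(SSSZ, Z)))))))))
  [31] S(S(S(S(S(S(add(mul(SZ, add(SSSZ, Z)), mul(Z, mul(SZ, add(SSSZ, Z))))))))))
  [32] S(S(S(S(S(S(add(add(add(SSSZ, Z), mul(Z, add(SSSZ, Z))), mul(Z, mul(SZ, add(SSSZ, Z))))))))))
  [33] S(S(S(S(S(S(add(add(S(add(SSZ, Z)), mul(Z, add(SSSZ, Z))), mul(Z, mul(SZ, add(SSSZ, Z))))))))))
  [34] S(S(S(S(S(S(add(S(add(add(SSZ, Z), mul(Z, add(SSSZ, Z)))), mul(Z, mul(SZ, add(SSSZ, Z))))))))))
  [35] S(S(S(S(S(S(S(add(add(add(SSZ, Z), mul(Z, add(SSSZ, Z))), mul(Z, mul(SZ, add(SSSZ, Z)))))))))))
  [36] S(S(S(S(S(S(S(add(add(S(add(SZ, Z)), mul(Z, add(SSSZ, Z))), mul(Z, mul(SZ, add(SSSZ, Z)))))))))))
  [37] S(S(S(S(S(S(S(add(S(add(add(SZ, Z), mul(Z, add(SSSZ, Z)))), mul(Z, mul(SZ, add(SSSZ, Z)))))))))))
  [38] S(S(S(S(S(S(S(S(add(add(add(SZ, Z), mul(Z, add(SSSZ, Z))), mul(Z, mul(SZ, add(SSSZ, Z))))))))))))
  [39] S(S(S(S(S(S(S(S(add(add(S(add(Z, Z)), mul(Z, add(SSSZ, Z))), mul(Z, mul(SZ, add(SSSZ, Z))))))))))))
  [40] S(S(S(S(S(S(S(S(add(S(add(add(Z, Z), mul(Z, add(SSSZ, Z)))), mul(Z, mul(SZ, add(SSSZ, Z))))))))))))
  [41] S(S(S(S(S(S(S(S(S(add(add(add(Z, Z), mul(Z, add(SSSZ, Z))), mul(Z, mul(SZ, add(SSSZ, Z)))))))))))))
  [42] S(S(S(S(S(S(S(S(S(add(add(Z, mul(Z, add(SSSZ, Z))), mul(Z, mul(SZ, add(SSSZ, Z)))))))))))))
  [43] S(S(S(S(S(S(S(S(S(add(mul(Z, add(SSSZ, Z)), mul(Z, mul(SZ, add(SSSZ, Z)))))))))))))
  [44] S(S(S(S(S(S(S(S(S(add(Z, mul(Z, mul(SZ, add(SSSZ, Z)))))))))))))
  [45] S(S(S(S(S(S(S(S(S(mul(Z, mul(SZ, add(SSSZ, Z))))))))))))
  [46] S^9(Z)

Answer: normal form = S^9(Z)  (in 46 steps)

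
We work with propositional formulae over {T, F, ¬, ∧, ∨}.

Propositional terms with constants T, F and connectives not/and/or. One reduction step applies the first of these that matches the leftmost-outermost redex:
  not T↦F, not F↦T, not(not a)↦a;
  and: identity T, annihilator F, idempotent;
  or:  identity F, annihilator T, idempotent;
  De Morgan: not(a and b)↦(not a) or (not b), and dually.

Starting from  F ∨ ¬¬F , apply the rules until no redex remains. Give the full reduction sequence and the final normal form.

  start: F ∨ ¬¬F
  →1  ¬¬F
  →2  F

Answer: normal form = F  (in 2 steps)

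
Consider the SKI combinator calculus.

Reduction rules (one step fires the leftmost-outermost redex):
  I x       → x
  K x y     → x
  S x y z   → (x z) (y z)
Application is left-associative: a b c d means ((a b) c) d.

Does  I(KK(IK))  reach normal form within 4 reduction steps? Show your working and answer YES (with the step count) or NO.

Answer: YES — reaches normal form K in 2 ≤ 4 steps

Derivation:
  start: I(KK(IK))
  step 1: KK(IK)
  step 2: K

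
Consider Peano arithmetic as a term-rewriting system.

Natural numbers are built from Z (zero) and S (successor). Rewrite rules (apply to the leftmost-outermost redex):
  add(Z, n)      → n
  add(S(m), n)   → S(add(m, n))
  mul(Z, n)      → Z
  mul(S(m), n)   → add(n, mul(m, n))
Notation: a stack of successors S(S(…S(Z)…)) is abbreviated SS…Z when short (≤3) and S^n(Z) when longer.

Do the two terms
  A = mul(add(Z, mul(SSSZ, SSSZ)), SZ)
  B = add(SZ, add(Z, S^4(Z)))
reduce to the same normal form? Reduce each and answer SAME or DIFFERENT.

Answer: DIFFERENT — A ⇓ S^9(Z), B ⇓ S^5(Z)

Working:
Term A:
  start: mul(add(Z, mul(SSSZ, SSSZ)), SZ)
  →1  mul(mul(SSSZ, SSSZ), SZ)
  →2  mul(add(SSSZ, mul(SSZ, SSSZ)), SZ)
  →3  mul(S(add(SSZ, mul(SSZ, SSSZ))), SZ)
  →4  add(SZ, mul(add(SSZ, mul(SSZ, SSSZ)), SZ))
  →5  S(add(Z, mul(add(SSZ, mul(SSZ, SSSZ)), SZ)))
  →6  S(mul(add(SSZ, mul(SSZ, SSSZ)), SZ))
  →7  S(mul(S(add(SZ, mul(SSZ, SSSZ))), SZ))
  →8  S(add(SZ, mul(add(SZ, mul(SSZ, SSSZ)), SZ)))
  →9  S(S(add(Z, mul(add(SZ, mul(SSZ, SSSZ)), SZ))))
  →10  S(S(mul(add(SZ, mul(SSZ, SSSZ)), SZ)))
  →11  S(S(mul(S(add(Z, mul(SSZ, SSSZ))), SZ)))
  →12  S(S(add(SZ, mul(add(Z, mul(SSZ, SSSZ)), SZ))))
  →13  S(S(S(add(Z, mul(add(Z, mul(SSZ, SSSZ)), SZ)))))
  →14  S(S(S(mul(add(Z, mul(SSZ, SSSZ)), SZ))))
  →15  S(S(S(mul(mul(SSZ, SSSZ), SZ))))
  →16  S(S(S(mul(add(SSSZ, mul(SZ, SSSZ)), SZ))))
  →17  S(S(S(mul(S(add(SSZ, mul(SZ, SSSZ))), SZ))))
  →18  S(S(S(add(SZ, mul(add(SSZ, mul(SZ, SSSZ)), SZ)))))
  →19  S(S(S(S(add(Z, mul(add(SSZ, mul(SZ, SSSZ)), SZ))))))
  →20  S(S(S(S(mul(add(SSZ, mul(SZ, SSSZ)), SZ)))))
  →21  S(S(S(S(mul(S(add(SZ, mul(SZ, SSSZ))), SZ)))))
  →22  S(S(S(S(add(SZ, mul(add(SZ, mul(SZ, SSSZ)), SZ))))))
  →23  S(S(S(S(S(add(Z, mul(add(SZ, mul(SZ, SSSZ)), SZ)))))))
  →24  S(S(S(S(S(mul(add(SZ, mul(SZ, SSSZ)), SZ))))))
  →25  S(S(S(S(S(mul(S(add(Z, mul(SZ, SSSZ))), SZ))))))
  →26  S(S(S(S(S(add(SZ, mul(add(Z, mul(SZ, SSSZ)), SZ)))))))
  →27  S(S(S(S(S(S(add(Z, mul(add(Z, mul(SZ, SSSZ)), SZ))))))))
  →28  S(S(S(S(S(S(mul(add(Z, mul(SZ, SSSZ)), SZ)))))))
  →29  S(S(S(S(S(S(mul(mul(SZ, SSSZ), SZ)))))))
  →30  S(S(S(S(S(S(mul(add(SSSZ, mul(Z, SSSZ)), SZ)))))))
  →31  S(S(S(S(S(S(mul(S(add(SSZ, mul(Z, SSSZ))), SZ)))))))
  →32  S(S(S(S(S(S(add(SZ, mul(add(SSZ, mul(Z, SSSZ)), SZ))))))))
  →33  S(S(S(S(S(S(S(add(Z, mul(add(SSZ, mul(Z, SSSZ)), SZ)))))))))
  →34  S(S(S(S(S(S(S(mul(add(SSZ, mul(Z, SSSZ)), SZ))))))))
  →35  S(S(S(S(S(S(S(mul(S(add(SZ, mul(Z, SSSZ))), SZ))))))))
  →36  S(S(S(S(S(S(S(add(SZ, mul(add(SZ, mul(Z, SSSZ)), SZ)))))))))
  →37  S(S(S(S(S(S(S(S(add(Z, mul(add(SZ, mul(Z, SSSZ)), SZ))))))))))
  →38  S(S(S(S(S(S(S(S(mul(add(SZ, mul(Z, SSSZ)), SZ)))))))))
  →39  S(S(S(S(S(S(S(S(mul(S(add(Z, mul(Z, SSSZ))), SZ)))))))))
  →40  S(S(S(S(S(S(S(S(add(SZ, mul(add(Z, mul(Z, SSSZ)), SZ))))))))))
  →41  S(S(S(S(S(S(S(S(S(add(Z, mul(add(Z, mul(Z, SSSZ)), SZ)))))))))))
  →42  S(S(S(S(S(S(S(S(S(mul(add(Z, mul(Z, SSSZ)), SZ))))))))))
  →43  S(S(S(S(S(S(S(S(S(mul(mul(Z, SSSZ), SZ))))))))))
  →44  S(S(S(S(S(S(S(S(S(mul(Z, SZ))))))))))
  →45  S^9(Z)

Term B:
  start: add(SZ, add(Z, S^4(Z)))
  →1  S(add(Z, add(Z, S^4(Z))))
  →2  S(add(Z, S^4(Z)))
  →3  S^5(Z)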